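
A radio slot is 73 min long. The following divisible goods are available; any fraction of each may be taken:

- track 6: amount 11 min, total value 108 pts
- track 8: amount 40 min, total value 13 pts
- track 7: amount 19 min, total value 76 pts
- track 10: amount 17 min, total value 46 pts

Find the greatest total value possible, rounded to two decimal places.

238.45

Take in order of value per unit:
- track 6 (108/11 per unit): all 11 → value 108, running total 108.00
- track 7 (76/19 per unit): all 19 → value 76, running total 184.00
- track 10 (46/17 per unit): all 17 → value 46, running total 230.00
- track 8 (13/40 per unit): 26 of 40 → value 26×13/40 = 8.4500, running total 238.45
Total 238.45.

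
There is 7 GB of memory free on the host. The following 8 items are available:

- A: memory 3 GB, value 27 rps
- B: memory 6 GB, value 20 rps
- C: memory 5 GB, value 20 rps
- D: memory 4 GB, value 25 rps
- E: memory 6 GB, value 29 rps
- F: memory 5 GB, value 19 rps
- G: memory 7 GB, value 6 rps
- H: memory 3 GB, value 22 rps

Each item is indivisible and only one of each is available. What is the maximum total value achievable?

52 rps

Check high-value combinations within 7 GB:
- A+D: memory 3+4=7, value 27+25=52
- A+H: memory 3+3=6, value 27+22=49
- D+H: memory 4+3=7, value 25+22=47
- E: memory 6, value 29
- A: memory 3, value 27
Best: 52 rps.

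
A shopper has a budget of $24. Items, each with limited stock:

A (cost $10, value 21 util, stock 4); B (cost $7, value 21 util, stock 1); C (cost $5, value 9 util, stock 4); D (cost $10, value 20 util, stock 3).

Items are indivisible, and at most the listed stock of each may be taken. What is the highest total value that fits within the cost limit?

51 util

Best selections within cost 24 and stock limits:
- 1×A + 1×B + 1×C: cost 22, value 51
- 1×B + 1×C + 1×D: cost 22, value 50
- 1×B + 3×C: cost 22, value 48
Best: 51 util.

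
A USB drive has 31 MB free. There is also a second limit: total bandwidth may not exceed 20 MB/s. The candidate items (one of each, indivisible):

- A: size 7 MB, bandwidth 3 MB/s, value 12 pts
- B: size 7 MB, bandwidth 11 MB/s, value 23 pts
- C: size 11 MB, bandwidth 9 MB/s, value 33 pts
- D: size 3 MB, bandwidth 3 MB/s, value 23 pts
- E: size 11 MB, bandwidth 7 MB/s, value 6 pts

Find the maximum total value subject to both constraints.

68 pts

Feasible sets respecting both limits:
- A+C+D: size 21, bandwidth 15, value 68
- C+D+E: size 25, bandwidth 19, value 62
- A+B+D: size 17, bandwidth 17, value 58
Best: 68 pts.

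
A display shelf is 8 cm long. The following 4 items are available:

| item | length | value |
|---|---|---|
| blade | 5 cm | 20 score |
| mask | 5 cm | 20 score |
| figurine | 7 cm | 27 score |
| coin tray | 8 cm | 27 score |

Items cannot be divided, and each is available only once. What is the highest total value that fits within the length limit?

Check high-value combinations within 8 cm:
- figurine: length 7, value 27
- coin tray: length 8, value 27
- blade: length 5, value 20
- mask: length 5, value 20
Best: 27 score.

27 score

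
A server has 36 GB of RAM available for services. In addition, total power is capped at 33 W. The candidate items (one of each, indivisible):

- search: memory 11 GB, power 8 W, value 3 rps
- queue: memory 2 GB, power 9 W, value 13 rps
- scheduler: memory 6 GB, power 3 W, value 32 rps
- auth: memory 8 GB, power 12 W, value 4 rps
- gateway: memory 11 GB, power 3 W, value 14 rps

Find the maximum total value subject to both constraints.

Feasible sets respecting both limits:
- queue+scheduler+auth+gateway: memory 27, power 27, value 63
- search+queue+scheduler+gateway: memory 30, power 23, value 62
- queue+scheduler+gateway: memory 19, power 15, value 59
- search+scheduler+auth+gateway: memory 36, power 26, value 53
Best: 63 rps.

63 rps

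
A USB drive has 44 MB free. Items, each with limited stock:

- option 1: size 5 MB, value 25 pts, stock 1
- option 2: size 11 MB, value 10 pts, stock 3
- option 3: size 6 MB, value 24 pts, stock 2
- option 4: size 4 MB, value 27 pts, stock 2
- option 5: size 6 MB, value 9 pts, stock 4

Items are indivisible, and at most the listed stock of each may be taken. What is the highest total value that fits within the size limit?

Best selections within size 44 and stock limits:
- 1×option 1 + 2×option 3 + 2×option 4 + 3×option 5: size 43, value 154
- 1×option 1 + 1×option 2 + 2×option 3 + 2×option 4 + 1×option 5: size 42, value 146
- 1×option 1 + 2×option 3 + 2×option 4 + 2×option 5: size 37, value 145
Best: 154 pts.

154 pts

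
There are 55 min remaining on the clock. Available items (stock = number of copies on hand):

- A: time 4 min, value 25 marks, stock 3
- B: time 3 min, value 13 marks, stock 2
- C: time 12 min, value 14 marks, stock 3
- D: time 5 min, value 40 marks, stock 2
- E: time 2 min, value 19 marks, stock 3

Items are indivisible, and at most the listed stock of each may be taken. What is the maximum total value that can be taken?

253 marks

Best selections within time 55 and stock limits:
- 3×A + 1×B + 2×C + 2×D + 3×E: time 55, value 253
- 3×A + 2×B + 1×C + 2×D + 3×E: time 46, value 252
- 2×A + 2×B + 2×C + 2×D + 3×E: time 54, value 241
- 3×A + 2×C + 2×D + 3×E: time 52, value 240
Best: 253 marks.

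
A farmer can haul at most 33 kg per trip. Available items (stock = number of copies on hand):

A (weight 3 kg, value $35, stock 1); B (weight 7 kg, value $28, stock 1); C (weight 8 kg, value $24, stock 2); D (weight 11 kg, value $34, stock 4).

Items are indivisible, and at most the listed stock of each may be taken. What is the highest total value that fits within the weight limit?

$131

Best selections within weight 33 and stock limits:
- 1×A + 1×B + 2×D: weight 32, value 131
- 1×A + 1×C + 2×D: weight 33, value 127
- 1×A + 1×B + 1×C + 1×D: weight 29, value 121
Best: $131.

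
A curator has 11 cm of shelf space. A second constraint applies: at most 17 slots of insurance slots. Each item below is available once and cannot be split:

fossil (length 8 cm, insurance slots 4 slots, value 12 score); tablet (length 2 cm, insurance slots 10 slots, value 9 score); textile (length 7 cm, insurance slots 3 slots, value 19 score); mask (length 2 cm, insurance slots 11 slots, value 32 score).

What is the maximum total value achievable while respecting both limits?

51 score

Feasible sets respecting both limits:
- textile+mask: length 9, insurance slots 14, value 51
- fossil+mask: length 10, insurance slots 15, value 44
- mask: length 2, insurance slots 11, value 32
- tablet+textile: length 9, insurance slots 13, value 28
Best: 51 score.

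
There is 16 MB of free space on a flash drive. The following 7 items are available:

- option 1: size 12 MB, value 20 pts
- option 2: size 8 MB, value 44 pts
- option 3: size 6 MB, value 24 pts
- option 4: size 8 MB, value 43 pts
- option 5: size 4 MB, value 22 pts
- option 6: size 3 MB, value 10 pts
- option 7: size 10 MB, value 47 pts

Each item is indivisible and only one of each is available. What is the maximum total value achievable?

87 pts

Check high-value combinations within 16 MB:
- option 2+option 4: size 8+8=16, value 44+43=87
- option 2+option 5+option 6: size 8+4+3=15, value 44+22+10=76
- option 4+option 5+option 6: size 8+4+3=15, value 43+22+10=75
- option 3+option 7: size 6+10=16, value 24+47=71
- option 5+option 7: size 4+10=14, value 22+47=69
Best: 87 pts.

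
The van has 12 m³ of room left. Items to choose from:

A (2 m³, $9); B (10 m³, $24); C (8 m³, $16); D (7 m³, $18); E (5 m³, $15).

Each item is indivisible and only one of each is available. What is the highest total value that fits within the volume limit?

This is a 0/1 knapsack; check combinations near the capacity.
- A+B: volume 2+10=12, value 9+24=33
- D+E: volume 7+5=12, value 18+15=33
- A+D: volume 2+7=9, value 9+18=27
Best: $33.

$33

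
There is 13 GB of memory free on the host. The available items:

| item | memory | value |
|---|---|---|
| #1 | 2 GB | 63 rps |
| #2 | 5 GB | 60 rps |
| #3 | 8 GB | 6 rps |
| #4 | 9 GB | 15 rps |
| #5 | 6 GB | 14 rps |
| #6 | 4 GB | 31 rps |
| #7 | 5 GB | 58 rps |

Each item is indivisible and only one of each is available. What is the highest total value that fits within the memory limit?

181 rps

Check high-value combinations within 13 GB:
- #1+#2+#7: memory 2+5+5=12, value 63+60+58=181
- #1+#2+#6: memory 2+5+4=11, value 63+60+31=154
- #1+#6+#7: memory 2+4+5=11, value 63+31+58=152
Best: 181 rps.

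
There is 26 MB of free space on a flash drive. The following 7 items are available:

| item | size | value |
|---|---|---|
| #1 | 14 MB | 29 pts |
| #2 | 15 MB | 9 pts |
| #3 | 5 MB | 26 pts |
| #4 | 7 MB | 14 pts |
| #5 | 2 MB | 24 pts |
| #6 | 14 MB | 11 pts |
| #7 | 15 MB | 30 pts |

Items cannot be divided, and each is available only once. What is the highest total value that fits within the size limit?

Check high-value combinations within 26 MB:
- #3+#5+#7: size 5+2+15=22, value 26+24+30=80
- #1+#3+#5: size 14+5+2=21, value 29+26+24=79
- #1+#3+#4: size 14+5+7=26, value 29+26+14=69
- #4+#5+#7: size 7+2+15=24, value 14+24+30=68
Best: 80 pts.

80 pts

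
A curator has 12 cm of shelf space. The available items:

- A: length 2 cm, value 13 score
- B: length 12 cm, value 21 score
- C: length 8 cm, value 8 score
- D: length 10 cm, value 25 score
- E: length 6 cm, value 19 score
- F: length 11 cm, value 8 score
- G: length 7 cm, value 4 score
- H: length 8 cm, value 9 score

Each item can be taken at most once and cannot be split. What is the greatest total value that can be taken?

Check high-value combinations within 12 cm:
- A+D: length 2+10=12, value 13+25=38
- A+E: length 2+6=8, value 13+19=32
- D: length 10, value 25
Best: 38 score.

38 score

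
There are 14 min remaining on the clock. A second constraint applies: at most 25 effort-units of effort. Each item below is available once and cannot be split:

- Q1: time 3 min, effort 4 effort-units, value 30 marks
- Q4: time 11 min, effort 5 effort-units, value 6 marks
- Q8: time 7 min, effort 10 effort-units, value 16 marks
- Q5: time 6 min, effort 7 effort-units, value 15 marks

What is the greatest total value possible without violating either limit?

Feasible sets respecting both limits:
- Q1+Q8: time 10, effort 14, value 46
- Q1+Q5: time 9, effort 11, value 45
- Q1+Q4: time 14, effort 9, value 36
Best: 46 marks.

46 marks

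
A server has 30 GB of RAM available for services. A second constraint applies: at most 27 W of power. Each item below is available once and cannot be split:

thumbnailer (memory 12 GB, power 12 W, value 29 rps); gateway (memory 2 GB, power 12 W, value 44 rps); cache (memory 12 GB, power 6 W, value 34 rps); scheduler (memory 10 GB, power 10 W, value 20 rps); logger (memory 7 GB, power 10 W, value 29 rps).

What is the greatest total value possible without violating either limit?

83 rps

Feasible sets respecting both limits:
- cache+scheduler+logger: memory 29, power 26, value 83
- gateway+cache: memory 14, power 18, value 78
- thumbnailer+gateway: memory 14, power 24, value 73
- gateway+logger: memory 9, power 22, value 73
Best: 83 rps.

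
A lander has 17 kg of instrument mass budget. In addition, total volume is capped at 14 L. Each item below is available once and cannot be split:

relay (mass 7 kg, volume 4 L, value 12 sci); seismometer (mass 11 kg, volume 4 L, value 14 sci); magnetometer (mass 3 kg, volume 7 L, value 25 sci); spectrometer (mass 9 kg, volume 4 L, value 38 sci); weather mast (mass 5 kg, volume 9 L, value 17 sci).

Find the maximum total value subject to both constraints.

63 sci

Feasible sets respecting both limits:
- magnetometer+spectrometer: mass 12, volume 11, value 63
- spectrometer+weather mast: mass 14, volume 13, value 55
- relay+spectrometer: mass 16, volume 8, value 50
- seismometer+magnetometer: mass 14, volume 11, value 39
Best: 63 sci.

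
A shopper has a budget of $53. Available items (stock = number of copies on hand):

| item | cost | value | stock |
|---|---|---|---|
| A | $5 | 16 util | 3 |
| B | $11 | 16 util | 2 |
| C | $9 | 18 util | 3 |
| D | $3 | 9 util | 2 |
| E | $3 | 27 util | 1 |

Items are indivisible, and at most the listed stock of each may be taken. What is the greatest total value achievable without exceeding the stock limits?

147 util

Top feasible selections:
- 3×A + 3×C + 2×D + 1×E: cost 51, value 147
- 3×A + 1×B + 2×C + 2×D + 1×E: cost 53, value 145
- 3×A + 3×C + 1×D + 1×E: cost 48, value 138
- 3×A + 1×B + 2×C + 1×D + 1×E: cost 50, value 136
Best: 147 util.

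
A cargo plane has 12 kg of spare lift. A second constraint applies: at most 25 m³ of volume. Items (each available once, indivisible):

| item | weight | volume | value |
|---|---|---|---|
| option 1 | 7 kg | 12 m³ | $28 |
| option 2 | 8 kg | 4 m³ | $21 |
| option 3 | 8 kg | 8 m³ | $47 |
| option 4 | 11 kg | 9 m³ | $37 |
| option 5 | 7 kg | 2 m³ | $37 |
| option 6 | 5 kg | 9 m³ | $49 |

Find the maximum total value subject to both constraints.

Feasible sets respecting both limits:
- option 5+option 6: weight 12, volume 11, value 86
- option 1+option 6: weight 12, volume 21, value 77
- option 6: weight 5, volume 9, value 49
Best: $86.

$86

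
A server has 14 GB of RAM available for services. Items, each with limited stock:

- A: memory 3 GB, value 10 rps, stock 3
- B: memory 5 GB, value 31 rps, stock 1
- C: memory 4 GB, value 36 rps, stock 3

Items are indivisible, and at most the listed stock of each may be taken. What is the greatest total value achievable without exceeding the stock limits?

Best selections within memory 14 and stock limits:
- 3×C: memory 12, value 108
- 1×B + 2×C: memory 13, value 103
Best: 108 rps.

108 rps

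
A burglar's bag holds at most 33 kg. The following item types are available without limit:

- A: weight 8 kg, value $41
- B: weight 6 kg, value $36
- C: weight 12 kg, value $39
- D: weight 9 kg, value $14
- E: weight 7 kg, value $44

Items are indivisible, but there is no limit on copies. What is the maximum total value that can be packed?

$204

Best value-per-unit is E at 44/7; filling with it alone gives 4×44 = 176.
Optimal mix: 2×B + 3×E → weight 33, value 204.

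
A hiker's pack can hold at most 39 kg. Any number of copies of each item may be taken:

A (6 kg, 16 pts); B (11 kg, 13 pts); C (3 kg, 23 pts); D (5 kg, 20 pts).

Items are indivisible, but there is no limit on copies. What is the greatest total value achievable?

Best value-per-unit is C at 23/3, and filling with it alone uses weight 13×3=39. No mix of the others beats 13×23 = 299.

299 pts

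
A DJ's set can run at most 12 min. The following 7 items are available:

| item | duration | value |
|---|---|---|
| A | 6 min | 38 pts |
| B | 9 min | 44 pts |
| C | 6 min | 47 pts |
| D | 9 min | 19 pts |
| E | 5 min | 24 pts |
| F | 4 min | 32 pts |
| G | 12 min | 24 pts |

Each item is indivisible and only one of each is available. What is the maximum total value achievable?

Check high-value combinations within 12 min:
- A+C: duration 6+6=12, value 38+47=85
- C+F: duration 6+4=10, value 47+32=79
- C+E: duration 6+5=11, value 47+24=71
- A+F: duration 6+4=10, value 38+32=70
Best: 85 pts.

85 pts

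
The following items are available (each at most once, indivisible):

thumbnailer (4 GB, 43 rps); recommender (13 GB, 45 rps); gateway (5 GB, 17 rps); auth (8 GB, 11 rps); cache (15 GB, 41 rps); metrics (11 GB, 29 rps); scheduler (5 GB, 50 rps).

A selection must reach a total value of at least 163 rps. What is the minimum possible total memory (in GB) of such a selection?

33

Subsets with value ≥ 163, sorted by total memory:
- thumbnailer+recommender+metrics+scheduler: memory 33, value 167
- thumbnailer+recommender+gateway+auth+scheduler: memory 35, value 166
- thumbnailer+cache+metrics+scheduler: memory 35, value 163
- thumbnailer+recommender+cache+scheduler: memory 37, value 179
Minimum memory: 33 GB.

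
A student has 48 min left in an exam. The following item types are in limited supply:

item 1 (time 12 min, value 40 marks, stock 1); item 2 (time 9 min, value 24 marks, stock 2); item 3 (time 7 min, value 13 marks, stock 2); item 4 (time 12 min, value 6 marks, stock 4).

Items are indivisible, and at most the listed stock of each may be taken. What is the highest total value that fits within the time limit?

Top feasible selections:
- 1×item 1 + 2×item 2 + 2×item 3: time 44, value 114
- 1×item 1 + 2×item 2 + 1×item 3: time 37, value 101
- 1×item 1 + 1×item 2 + 2×item 3 + 1×item 4: time 47, value 96
Best: 114 marks.

114 marks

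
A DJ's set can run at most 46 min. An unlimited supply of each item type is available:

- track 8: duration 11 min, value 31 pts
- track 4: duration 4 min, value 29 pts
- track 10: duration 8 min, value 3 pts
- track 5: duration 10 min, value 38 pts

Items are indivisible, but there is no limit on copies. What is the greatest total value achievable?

Best value-per-unit is track 4 at 29/4, and filling with it alone uses duration 11×4=44. No mix of the others beats 11×29 = 319.

319 pts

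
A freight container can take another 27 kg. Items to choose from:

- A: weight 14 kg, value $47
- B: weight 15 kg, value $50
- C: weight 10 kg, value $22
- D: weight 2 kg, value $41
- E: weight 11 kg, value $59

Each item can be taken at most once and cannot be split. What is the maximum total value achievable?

$147

Check high-value combinations within 27 kg:
- A+D+E: weight 14+2+11=27, value 47+41+59=147
- C+D+E: weight 10+2+11=23, value 22+41+59=122
- B+C+D: weight 15+10+2=27, value 50+22+41=113
- A+C+D: weight 14+10+2=26, value 47+22+41=110
- B+E: weight 15+11=26, value 50+59=109
Best: $147.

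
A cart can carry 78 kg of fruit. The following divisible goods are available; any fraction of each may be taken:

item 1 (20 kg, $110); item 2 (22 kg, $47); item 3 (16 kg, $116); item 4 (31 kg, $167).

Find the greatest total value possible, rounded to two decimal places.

416.50

Take in order of value per unit:
- item 3 (116/16 per unit): all 16 → value 116, running total 116.00
- item 1 (110/20 per unit): all 20 → value 110, running total 226.00
- item 4 (167/31 per unit): all 31 → value 167, running total 393.00
- item 2 (47/22 per unit): 11 of 22 → value 11×47/22 = 23.5000, running total 416.50
Total 416.50.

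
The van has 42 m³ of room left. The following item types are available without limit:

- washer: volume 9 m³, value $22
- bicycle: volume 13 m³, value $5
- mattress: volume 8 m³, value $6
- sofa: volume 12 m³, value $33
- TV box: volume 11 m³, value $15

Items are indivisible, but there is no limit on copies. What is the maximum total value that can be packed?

Best value-per-unit is sofa at 33/12; filling with it alone gives 3×33 = 99.
Optimal mix: 2×washer + 2×sofa → volume 42, value 110.

$110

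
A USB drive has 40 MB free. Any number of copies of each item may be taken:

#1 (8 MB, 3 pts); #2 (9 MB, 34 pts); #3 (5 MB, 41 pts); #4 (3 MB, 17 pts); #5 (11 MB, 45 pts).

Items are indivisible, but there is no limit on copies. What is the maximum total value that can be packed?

328 pts

Best value-per-unit is #3 at 41/5, and filling with it alone uses size 8×5=40. No mix of the others beats 8×41 = 328.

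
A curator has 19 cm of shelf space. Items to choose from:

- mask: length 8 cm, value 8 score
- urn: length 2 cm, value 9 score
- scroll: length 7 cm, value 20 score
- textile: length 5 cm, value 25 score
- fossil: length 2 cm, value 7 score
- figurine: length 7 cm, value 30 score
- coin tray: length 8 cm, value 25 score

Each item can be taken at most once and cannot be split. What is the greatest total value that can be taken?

75 score

Check high-value combinations within 19 cm:
- scroll+textile+figurine: length 7+5+7=19, value 20+25+30=75
- urn+textile+fossil+figurine: length 2+5+2+7=16, value 9+25+7+30=71
- urn+fossil+figurine+coin tray: length 2+2+7+8=19, value 9+7+30+25=71
Best: 75 score.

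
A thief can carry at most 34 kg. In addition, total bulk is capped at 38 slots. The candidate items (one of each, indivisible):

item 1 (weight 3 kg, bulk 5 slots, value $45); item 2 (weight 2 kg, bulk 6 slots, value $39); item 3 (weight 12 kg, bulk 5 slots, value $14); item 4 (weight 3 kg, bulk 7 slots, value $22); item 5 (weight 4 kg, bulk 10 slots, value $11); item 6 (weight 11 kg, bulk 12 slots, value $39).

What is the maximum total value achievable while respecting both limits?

$159

Feasible sets respecting both limits:
- item 1+item 2+item 3+item 4+item 6: weight 31, bulk 35, value 159
- item 1+item 2+item 3+item 5+item 6: weight 32, bulk 38, value 148
- item 1+item 2+item 4+item 6: weight 19, bulk 30, value 145
Best: $159.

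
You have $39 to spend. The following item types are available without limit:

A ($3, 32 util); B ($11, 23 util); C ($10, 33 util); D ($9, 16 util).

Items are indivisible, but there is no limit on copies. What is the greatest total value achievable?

416 util

Best value-per-unit is A at 32/3, and filling with it alone uses cost 13×3=39. No mix of the others beats 13×32 = 416.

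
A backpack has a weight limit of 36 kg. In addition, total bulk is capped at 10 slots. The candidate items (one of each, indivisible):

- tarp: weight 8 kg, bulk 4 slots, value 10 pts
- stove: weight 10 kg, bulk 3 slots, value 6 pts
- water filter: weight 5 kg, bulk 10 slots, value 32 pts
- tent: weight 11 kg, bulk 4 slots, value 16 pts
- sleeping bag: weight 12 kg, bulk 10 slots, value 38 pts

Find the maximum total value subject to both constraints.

38 pts

Feasible sets respecting both limits:
- sleeping bag: weight 12, bulk 10, value 38
- water filter: weight 5, bulk 10, value 32
- tarp+tent: weight 19, bulk 8, value 26
Best: 38 pts.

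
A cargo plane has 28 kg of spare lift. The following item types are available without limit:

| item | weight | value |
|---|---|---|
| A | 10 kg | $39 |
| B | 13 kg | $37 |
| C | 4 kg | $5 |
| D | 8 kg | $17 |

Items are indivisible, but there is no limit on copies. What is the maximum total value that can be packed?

Best value-per-unit is A at 39/10; filling with it alone gives 2×39 = 78.
Optimal mix: 2×A + 1×D → weight 28, value 95.

$95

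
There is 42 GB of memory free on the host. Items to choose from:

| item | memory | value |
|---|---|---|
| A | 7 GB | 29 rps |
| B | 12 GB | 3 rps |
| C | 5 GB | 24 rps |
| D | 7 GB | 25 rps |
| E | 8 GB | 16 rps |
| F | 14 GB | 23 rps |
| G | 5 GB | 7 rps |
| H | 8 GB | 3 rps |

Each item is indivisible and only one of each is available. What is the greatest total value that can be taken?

Check high-value combinations within 42 GB:
- A+C+D+E+F: memory 7+5+7+8+14=41, value 29+24+25+16+23=117
- A+C+D+F+G: memory 7+5+7+14+5=38, value 29+24+25+23+7=108
- A+C+D+E+G+H: memory 7+5+7+8+5+8=40, value 29+24+25+16+7+3=104
- A+C+D+F+H: memory 7+5+7+14+8=41, value 29+24+25+23+3=104
- A+C+D+E+G: memory 7+5+7+8+5=32, value 29+24+25+16+7=101
Best: 117 rps.

117 rps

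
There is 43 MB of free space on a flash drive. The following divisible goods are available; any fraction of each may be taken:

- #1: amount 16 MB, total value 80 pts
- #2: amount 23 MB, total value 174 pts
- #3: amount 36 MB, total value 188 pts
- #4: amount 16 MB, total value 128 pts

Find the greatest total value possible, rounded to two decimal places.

322.89

Take in order of value per unit:
- #4 (128/16 per unit): all 16 → value 128, running total 128.00
- #2 (174/23 per unit): all 23 → value 174, running total 302.00
- #3 (188/36 per unit): 4 of 36 → value 4×188/36 = 20.8889, running total 322.89
Total 322.89.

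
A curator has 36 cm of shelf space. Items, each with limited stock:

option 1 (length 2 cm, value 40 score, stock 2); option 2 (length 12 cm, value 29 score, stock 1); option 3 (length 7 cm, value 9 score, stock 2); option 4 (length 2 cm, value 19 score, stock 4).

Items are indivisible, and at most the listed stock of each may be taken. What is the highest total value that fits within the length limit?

Best selections within length 36 and stock limits:
- 2×option 1 + 1×option 2 + 1×option 3 + 4×option 4: length 31, value 194
- 2×option 1 + 1×option 2 + 4×option 4: length 24, value 185
- 2×option 1 + 1×option 2 + 2×option 3 + 3×option 4: length 36, value 184
- 2×option 1 + 1×option 2 + 1×option 3 + 3×option 4: length 29, value 175
Best: 194 score.

194 score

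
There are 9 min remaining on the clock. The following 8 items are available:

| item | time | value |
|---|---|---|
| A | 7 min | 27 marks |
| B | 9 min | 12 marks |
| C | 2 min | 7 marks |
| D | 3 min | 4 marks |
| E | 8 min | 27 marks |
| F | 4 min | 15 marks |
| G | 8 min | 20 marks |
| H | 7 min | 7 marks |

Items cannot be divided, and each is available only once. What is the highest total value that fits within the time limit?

Check high-value combinations within 9 min:
- A+C: time 7+2=9, value 27+7=34
- A: time 7, value 27
- E: time 8, value 27
Best: 34 marks.

34 marks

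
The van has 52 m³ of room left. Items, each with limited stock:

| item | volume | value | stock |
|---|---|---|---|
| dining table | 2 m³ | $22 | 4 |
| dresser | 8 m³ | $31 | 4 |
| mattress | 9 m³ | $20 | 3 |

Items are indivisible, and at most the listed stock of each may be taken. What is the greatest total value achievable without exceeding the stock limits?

$232

Top feasible selections:
- 4×dining table + 4×dresser + 1×mattress: volume 49, value 232
- 4×dining table + 3×dresser + 2×mattress: volume 50, value 221
- 4×dining table + 4×dresser: volume 40, value 212
- 3×dining table + 4×dresser + 1×mattress: volume 47, value 210
Best: $232.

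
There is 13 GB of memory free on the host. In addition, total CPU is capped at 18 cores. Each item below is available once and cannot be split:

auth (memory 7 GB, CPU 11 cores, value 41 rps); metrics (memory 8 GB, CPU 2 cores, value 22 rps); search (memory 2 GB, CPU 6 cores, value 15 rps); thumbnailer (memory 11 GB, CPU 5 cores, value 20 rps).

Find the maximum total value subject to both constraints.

Feasible sets respecting both limits:
- auth+search: memory 9, CPU 17, value 56
- auth: memory 7, CPU 11, value 41
- metrics+search: memory 10, CPU 8, value 37
Best: 56 rps.

56 rps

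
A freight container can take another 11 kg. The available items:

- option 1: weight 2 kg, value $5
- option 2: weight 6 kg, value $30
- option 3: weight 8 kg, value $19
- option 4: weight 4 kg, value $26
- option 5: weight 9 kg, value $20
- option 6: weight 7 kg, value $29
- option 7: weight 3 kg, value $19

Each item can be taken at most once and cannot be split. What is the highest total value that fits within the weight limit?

Check high-value combinations within 11 kg:
- option 2+option 4: weight 6+4=10, value 30+26=56
- option 4+option 6: weight 4+7=11, value 26+29=55
- option 1+option 2+option 7: weight 2+6+3=11, value 5+30+19=54
- option 1+option 4+option 7: weight 2+4+3=9, value 5+26+19=50
Best: $56.

$56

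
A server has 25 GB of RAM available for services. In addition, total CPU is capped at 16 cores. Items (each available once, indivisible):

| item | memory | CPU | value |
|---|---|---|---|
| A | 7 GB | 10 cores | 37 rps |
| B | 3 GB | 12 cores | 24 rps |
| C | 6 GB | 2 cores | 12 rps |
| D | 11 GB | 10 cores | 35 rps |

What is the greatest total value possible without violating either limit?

Feasible sets respecting both limits:
- A+C: memory 13, CPU 12, value 49
- C+D: memory 17, CPU 12, value 47
- A: memory 7, CPU 10, value 37
- B+C: memory 9, CPU 14, value 36
Best: 49 rps.

49 rps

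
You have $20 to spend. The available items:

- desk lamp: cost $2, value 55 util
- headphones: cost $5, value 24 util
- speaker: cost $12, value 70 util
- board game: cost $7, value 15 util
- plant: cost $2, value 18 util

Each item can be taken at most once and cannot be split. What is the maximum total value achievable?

149 util

This is a 0/1 knapsack; check combinations near the capacity.
- desk lamp+headphones+speaker: cost 2+5+12=19, value 55+24+70=149
- desk lamp+speaker+plant: cost 2+12+2=16, value 55+70+18=143
- desk lamp+speaker: cost 2+12=14, value 55+70=125
- desk lamp+headphones+board game+plant: cost 2+5+7+2=16, value 55+24+15+18=112
- headphones+speaker+plant: cost 5+12+2=19, value 24+70+18=112
Best: 149 util.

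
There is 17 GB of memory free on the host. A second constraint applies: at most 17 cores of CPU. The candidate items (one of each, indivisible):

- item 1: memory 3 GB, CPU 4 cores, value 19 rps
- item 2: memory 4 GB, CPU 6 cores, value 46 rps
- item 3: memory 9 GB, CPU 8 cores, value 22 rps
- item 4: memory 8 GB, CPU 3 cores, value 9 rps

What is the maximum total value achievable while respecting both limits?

74 rps

Feasible sets respecting both limits:
- item 1+item 2+item 4: memory 15, CPU 13, value 74
- item 2+item 3: memory 13, CPU 14, value 68
- item 1+item 2: memory 7, CPU 10, value 65
- item 2+item 4: memory 12, CPU 9, value 55
Best: 74 rps.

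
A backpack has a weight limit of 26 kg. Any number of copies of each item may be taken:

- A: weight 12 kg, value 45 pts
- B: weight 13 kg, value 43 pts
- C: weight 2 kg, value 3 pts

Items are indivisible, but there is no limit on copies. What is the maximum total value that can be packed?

Best value-per-unit is A at 45/12; filling with it alone gives 2×45 = 90.
Optimal mix: 2×A + 1×C → weight 26, value 93.

93 pts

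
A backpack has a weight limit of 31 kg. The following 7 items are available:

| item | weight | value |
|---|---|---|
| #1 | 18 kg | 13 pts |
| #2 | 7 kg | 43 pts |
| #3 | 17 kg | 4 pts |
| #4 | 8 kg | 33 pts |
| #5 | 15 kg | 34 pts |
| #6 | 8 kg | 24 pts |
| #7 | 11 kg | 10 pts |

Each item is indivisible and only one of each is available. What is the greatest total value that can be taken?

Check high-value combinations within 31 kg:
- #2+#4+#5: weight 7+8+15=30, value 43+33+34=110
- #2+#5+#6: weight 7+15+8=30, value 43+34+24=101
- #2+#4+#6: weight 7+8+8=23, value 43+33+24=100
- #4+#5+#6: weight 8+15+8=31, value 33+34+24=91
Best: 110 pts.

110 pts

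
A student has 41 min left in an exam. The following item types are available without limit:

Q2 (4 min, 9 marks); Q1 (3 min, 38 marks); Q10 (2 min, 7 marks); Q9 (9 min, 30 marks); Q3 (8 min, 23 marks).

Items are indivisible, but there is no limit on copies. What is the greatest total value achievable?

501 marks

Best value-per-unit is Q1 at 38/3; filling with it alone gives 13×38 = 494.
Optimal mix: 13×Q1 + 1×Q10 → time 41, value 501.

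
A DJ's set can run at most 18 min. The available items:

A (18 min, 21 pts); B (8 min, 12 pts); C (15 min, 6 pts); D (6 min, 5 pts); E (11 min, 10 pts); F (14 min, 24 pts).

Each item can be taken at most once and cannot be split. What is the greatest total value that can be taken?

24 pts

Check high-value combinations within 18 min:
- F: duration 14, value 24
- A: duration 18, value 21
- B+D: duration 8+6=14, value 12+5=17
- D+E: duration 6+11=17, value 5+10=15
- B: duration 8, value 12
Best: 24 pts.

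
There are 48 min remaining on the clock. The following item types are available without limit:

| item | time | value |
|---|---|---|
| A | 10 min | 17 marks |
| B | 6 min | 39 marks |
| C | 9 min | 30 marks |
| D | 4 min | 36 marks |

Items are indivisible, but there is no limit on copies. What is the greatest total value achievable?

Best value-per-unit is D at 36/4, and filling with it alone uses time 12×4=48. No mix of the others beats 12×36 = 432.

432 marks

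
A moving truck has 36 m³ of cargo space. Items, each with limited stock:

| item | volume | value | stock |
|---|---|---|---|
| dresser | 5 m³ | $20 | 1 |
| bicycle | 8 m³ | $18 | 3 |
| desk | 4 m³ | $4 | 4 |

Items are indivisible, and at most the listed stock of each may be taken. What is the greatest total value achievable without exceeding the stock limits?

Top feasible selections:
- 1×dresser + 3×bicycle + 1×desk: volume 33, value 78
- 1×dresser + 3×bicycle: volume 29, value 74
- 1×dresser + 2×bicycle + 3×desk: volume 33, value 68
Best: $78.

$78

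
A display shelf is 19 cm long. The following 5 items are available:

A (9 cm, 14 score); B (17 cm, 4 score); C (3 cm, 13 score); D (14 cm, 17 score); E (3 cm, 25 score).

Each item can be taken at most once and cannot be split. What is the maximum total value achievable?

Check high-value combinations within 19 cm:
- A+C+E: length 9+3+3=15, value 14+13+25=52
- D+E: length 14+3=17, value 17+25=42
- A+E: length 9+3=12, value 14+25=39
Best: 52 score.

52 score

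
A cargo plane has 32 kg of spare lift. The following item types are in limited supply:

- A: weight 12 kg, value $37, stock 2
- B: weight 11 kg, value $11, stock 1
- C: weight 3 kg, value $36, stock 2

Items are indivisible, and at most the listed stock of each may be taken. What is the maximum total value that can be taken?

$146

Best selections within weight 32 and stock limits:
- 2×A + 2×C: weight 30, value 146
- 1×A + 1×B + 2×C: weight 29, value 120
- 2×A + 1×C: weight 27, value 110
- 1×A + 2×C: weight 18, value 109
Best: $146.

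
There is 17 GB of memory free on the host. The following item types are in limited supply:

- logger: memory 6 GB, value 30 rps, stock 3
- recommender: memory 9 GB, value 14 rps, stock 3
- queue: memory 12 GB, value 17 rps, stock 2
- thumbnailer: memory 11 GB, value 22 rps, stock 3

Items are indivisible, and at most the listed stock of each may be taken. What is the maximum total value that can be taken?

Top feasible selections:
- 2×logger: memory 12, value 60
- 1×logger + 1×thumbnailer: memory 17, value 52
Best: 60 rps.

60 rps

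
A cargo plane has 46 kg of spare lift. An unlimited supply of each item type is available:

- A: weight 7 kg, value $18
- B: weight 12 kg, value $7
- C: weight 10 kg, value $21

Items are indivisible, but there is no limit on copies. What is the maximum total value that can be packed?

$111

Best value-per-unit is A at 18/7; filling with it alone gives 6×18 = 108.
Optimal mix: 5×A + 1×C → weight 45, value 111.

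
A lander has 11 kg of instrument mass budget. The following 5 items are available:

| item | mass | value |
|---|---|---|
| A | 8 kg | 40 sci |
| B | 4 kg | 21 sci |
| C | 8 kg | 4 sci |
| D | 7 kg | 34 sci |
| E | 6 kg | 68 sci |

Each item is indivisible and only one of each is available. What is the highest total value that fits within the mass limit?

Check high-value combinations within 11 kg:
- B+E: mass 4+6=10, value 21+68=89
- E: mass 6, value 68
- B+D: mass 4+7=11, value 21+34=55
Best: 89 sci.

89 sci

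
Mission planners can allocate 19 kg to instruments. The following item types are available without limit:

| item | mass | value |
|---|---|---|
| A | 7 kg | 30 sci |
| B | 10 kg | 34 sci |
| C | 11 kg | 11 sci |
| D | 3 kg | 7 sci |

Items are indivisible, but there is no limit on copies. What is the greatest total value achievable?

Best value-per-unit is A at 30/7; filling with it alone gives 2×30 = 60.
Optimal mix: 2×A + 1×D → mass 17, value 67.

67 sci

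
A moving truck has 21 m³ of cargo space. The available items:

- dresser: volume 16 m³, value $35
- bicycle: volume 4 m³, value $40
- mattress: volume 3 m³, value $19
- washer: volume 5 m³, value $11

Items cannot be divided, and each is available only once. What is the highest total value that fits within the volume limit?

Check high-value combinations within 21 m³:
- dresser+bicycle: volume 16+4=20, value 35+40=75
- bicycle+mattress+washer: volume 4+3+5=12, value 40+19+11=70
- bicycle+mattress: volume 4+3=7, value 40+19=59
- dresser+mattress: volume 16+3=19, value 35+19=54
- bicycle+washer: volume 4+5=9, value 40+11=51
Best: $75.

$75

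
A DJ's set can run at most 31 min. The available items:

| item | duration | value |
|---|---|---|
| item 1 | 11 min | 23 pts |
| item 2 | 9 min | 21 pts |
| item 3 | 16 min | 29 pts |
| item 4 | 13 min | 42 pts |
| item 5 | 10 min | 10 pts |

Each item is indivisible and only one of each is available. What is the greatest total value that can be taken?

Check high-value combinations within 31 min:
- item 3+item 4: duration 16+13=29, value 29+42=71
- item 1+item 4: duration 11+13=24, value 23+42=65
- item 2+item 4: duration 9+13=22, value 21+42=63
- item 1+item 2+item 5: duration 11+9+10=30, value 23+21+10=54
- item 4+item 5: duration 13+10=23, value 42+10=52
Best: 71 pts.

71 pts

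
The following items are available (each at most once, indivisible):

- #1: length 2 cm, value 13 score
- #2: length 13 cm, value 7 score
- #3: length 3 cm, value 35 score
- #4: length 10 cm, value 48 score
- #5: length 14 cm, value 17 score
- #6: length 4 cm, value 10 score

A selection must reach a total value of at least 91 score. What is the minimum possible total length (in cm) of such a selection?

Subsets with value ≥ 91, sorted by total length:
- #1+#3+#4: length 15, value 96
- #3+#4+#6: length 17, value 93
Minimum length: 15 cm.

15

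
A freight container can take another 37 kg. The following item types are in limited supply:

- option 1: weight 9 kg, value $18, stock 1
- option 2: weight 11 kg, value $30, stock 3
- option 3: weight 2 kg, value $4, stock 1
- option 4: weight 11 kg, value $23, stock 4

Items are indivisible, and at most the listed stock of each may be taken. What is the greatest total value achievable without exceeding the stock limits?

Top feasible selections:
- 3×option 2 + 1×option 3: weight 35, value 94
- 3×option 2: weight 33, value 90
- 2×option 2 + 1×option 3 + 1×option 4: weight 35, value 87
- 2×option 2 + 1×option 4: weight 33, value 83
Best: $94.

$94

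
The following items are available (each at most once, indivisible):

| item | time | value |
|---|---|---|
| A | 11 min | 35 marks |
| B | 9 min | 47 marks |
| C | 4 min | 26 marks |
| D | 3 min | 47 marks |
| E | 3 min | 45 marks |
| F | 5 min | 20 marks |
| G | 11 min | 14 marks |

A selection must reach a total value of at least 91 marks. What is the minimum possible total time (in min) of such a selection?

Subsets with value ≥ 91, sorted by total time:
- D+E: time 6, value 92
- C+D+E: time 10, value 118
- D+E+F: time 11, value 112
Minimum time: 6 min.

6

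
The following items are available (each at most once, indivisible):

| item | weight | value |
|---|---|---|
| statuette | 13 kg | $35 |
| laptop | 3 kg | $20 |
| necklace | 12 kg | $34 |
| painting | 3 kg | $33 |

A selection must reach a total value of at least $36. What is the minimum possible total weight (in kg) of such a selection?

Subsets with value ≥ 36, sorted by total weight:
- laptop+painting: weight 6, value 53
- necklace+painting: weight 15, value 67
- laptop+necklace: weight 15, value 54
- statuette+painting: weight 16, value 68
Minimum weight: 6 kg.

6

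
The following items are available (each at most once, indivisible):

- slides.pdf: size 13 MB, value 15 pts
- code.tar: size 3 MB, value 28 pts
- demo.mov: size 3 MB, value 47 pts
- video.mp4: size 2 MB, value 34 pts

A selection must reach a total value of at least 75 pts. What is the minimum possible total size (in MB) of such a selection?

Subsets with value ≥ 75, sorted by total size:
- demo.mov+video.mp4: size 5, value 81
- code.tar+demo.mov: size 6, value 75
Minimum size: 5 MB.

5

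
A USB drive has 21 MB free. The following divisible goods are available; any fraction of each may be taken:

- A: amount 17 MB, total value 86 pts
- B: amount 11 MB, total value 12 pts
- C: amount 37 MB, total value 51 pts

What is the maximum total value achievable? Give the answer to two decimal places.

Take in order of value per unit:
- A (86/17 per unit): all 17 → value 86, running total 86.00
- C (51/37 per unit): 4 of 37 → value 4×51/37 = 5.5135, running total 91.51
Total 91.51.

91.51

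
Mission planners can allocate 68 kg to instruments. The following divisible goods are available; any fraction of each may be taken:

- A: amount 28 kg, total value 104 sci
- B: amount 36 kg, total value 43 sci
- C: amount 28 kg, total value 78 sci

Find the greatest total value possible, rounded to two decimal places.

196.33

Take in order of value per unit:
- A (104/28 per unit): all 28 → value 104, running total 104.00
- C (78/28 per unit): all 28 → value 78, running total 182.00
- B (43/36 per unit): 12 of 36 → value 12×43/36 = 14.3333, running total 196.33
Total 196.33.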